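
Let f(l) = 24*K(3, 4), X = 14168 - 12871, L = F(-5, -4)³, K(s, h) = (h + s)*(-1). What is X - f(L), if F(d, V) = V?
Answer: 1465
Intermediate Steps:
K(s, h) = -h - s
L = -64 (L = (-4)³ = -64)
X = 1297
f(l) = -168 (f(l) = 24*(-1*4 - 1*3) = 24*(-4 - 3) = 24*(-7) = -168)
X - f(L) = 1297 - 1*(-168) = 1297 + 168 = 1465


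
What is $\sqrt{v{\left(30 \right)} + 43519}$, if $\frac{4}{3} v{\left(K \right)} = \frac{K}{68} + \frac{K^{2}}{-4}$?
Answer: $\frac{\sqrt{200453086}}{68} \approx 208.21$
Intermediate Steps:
$v{\left(K \right)} = - \frac{3 K^{2}}{16} + \frac{3 K}{272}$ ($v{\left(K \right)} = \frac{3 \left(\frac{K}{68} + \frac{K^{2}}{-4}\right)}{4} = \frac{3 \left(K \frac{1}{68} + K^{2} \left(- \frac{1}{4}\right)\right)}{4} = \frac{3 \left(\frac{K}{68} - \frac{K^{2}}{4}\right)}{4} = \frac{3 \left(- \frac{K^{2}}{4} + \frac{K}{68}\right)}{4} = - \frac{3 K^{2}}{16} + \frac{3 K}{272}$)
$\sqrt{v{\left(30 \right)} + 43519} = \sqrt{\frac{3}{272} \cdot 30 \left(1 - 510\right) + 43519} = \sqrt{\frac{3}{272} \cdot 30 \left(-509\right) + 43519} = \sqrt{- \frac{22905}{136} + 43519} = \sqrt{\frac{5895679}{136}} = \frac{\sqrt{200453086}}{68}$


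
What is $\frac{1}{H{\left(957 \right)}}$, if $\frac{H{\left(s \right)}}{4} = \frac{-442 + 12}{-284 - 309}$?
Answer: $\frac{593}{1720} \approx 0.34477$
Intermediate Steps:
$H{\left(s \right)} = \frac{1720}{593}$ ($H{\left(s \right)} = 4 \frac{-442 + 12}{-284 - 309} = 4 \left(- \frac{430}{-593}\right) = 4 \left(\left(-430\right) \left(- \frac{1}{593}\right)\right) = 4 \cdot \frac{430}{593} = \frac{1720}{593}$)
$\frac{1}{H{\left(957 \right)}} = \frac{1}{\frac{1720}{593}} = \frac{593}{1720}$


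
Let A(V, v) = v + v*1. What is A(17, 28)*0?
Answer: 0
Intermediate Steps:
A(V, v) = 2*v (A(V, v) = v + v = 2*v)
A(17, 28)*0 = (2*28)*0 = 56*0 = 0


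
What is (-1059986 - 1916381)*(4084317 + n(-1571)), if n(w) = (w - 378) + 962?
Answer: -12153488662110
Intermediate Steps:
n(w) = 584 + w (n(w) = (-378 + w) + 962 = 584 + w)
(-1059986 - 1916381)*(4084317 + n(-1571)) = (-1059986 - 1916381)*(4084317 + (584 - 1571)) = -2976367*(4084317 - 987) = -2976367*4083330 = -12153488662110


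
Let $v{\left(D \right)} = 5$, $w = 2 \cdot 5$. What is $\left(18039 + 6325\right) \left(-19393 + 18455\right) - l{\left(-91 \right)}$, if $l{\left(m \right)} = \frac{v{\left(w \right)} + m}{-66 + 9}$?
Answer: $- \frac{1302645710}{57} \approx -2.2853 \cdot 10^{7}$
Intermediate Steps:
$w = 10$
$l{\left(m \right)} = - \frac{5}{57} - \frac{m}{57}$ ($l{\left(m \right)} = \frac{5 + m}{-66 + 9} = \frac{5 + m}{-57} = \left(5 + m\right) \left(- \frac{1}{57}\right) = - \frac{5}{57} - \frac{m}{57}$)
$\left(18039 + 6325\right) \left(-19393 + 18455\right) - l{\left(-91 \right)} = \left(18039 + 6325\right) \left(-19393 + 18455\right) - \left(- \frac{5}{57} - - \frac{91}{57}\right) = 24364 \left(-938\right) - \left(- \frac{5}{57} + \frac{91}{57}\right) = -22853432 - \frac{86}{57} = - \frac{1302645710}{57}$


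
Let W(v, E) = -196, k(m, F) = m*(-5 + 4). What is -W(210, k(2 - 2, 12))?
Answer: 196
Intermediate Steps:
k(m, F) = -m (k(m, F) = m*(-1) = -m)
-W(210, k(2 - 2, 12)) = -1*(-196) = 196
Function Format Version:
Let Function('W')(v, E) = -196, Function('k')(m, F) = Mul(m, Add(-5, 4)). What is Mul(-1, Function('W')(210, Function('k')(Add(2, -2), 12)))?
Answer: 196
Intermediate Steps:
Function('k')(m, F) = Mul(-1, m) (Function('k')(m, F) = Mul(m, -1) = Mul(-1, m))
Mul(-1, Function('W')(210, Function('k')(Add(2, -2), 12))) = Mul(-1, -196) = 196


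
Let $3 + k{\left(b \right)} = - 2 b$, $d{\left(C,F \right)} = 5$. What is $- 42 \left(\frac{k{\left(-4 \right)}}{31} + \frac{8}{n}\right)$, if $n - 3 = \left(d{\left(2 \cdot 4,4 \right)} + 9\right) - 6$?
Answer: $- \frac{12726}{341} \approx -37.32$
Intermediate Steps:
$n = 11$ ($n = 3 + \left(\left(5 + 9\right) - 6\right) = 3 + \left(14 - 6\right) = 3 + 8 = 11$)
$k{\left(b \right)} = -3 - 2 b$
$- 42 \left(\frac{k{\left(-4 \right)}}{31} + \frac{8}{n}\right) = - 42 \left(\frac{-3 - -8}{31} + \frac{8}{11}\right) = - 42 \left(\left(-3 + 8\right) \frac{1}{31} + 8 \cdot \frac{1}{11}\right) = - 42 \left(5 \cdot \frac{1}{31} + \frac{8}{11}\right) = - 42 \left(\frac{5}{31} + \frac{8}{11}\right) = \left(-42\right) \frac{303}{341} = - \frac{12726}{341}$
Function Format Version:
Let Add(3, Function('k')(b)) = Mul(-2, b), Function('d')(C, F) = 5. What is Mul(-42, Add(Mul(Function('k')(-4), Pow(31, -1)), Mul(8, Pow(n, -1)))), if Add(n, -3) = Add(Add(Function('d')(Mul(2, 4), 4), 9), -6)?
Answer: Rational(-12726, 341) ≈ -37.320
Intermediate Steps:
n = 11 (n = Add(3, Add(Add(5, 9), -6)) = Add(3, Add(14, -6)) = Add(3, 8) = 11)
Function('k')(b) = Add(-3, Mul(-2, b))
Mul(-42, Add(Mul(Function('k')(-4), Pow(31, -1)), Mul(8, Pow(n, -1)))) = Mul(-42, Add(Mul(Add(-3, Mul(-2, -4)), Pow(31, -1)), Mul(8, Pow(11, -1)))) = Mul(-42, Add(Mul(Add(-3, 8), Rational(1, 31)), Mul(8, Rational(1, 11)))) = Mul(-42, Add(Mul(5, Rational(1, 31)), Rational(8, 11))) = Mul(-42, Add(Rational(5, 31), Rational(8, 11))) = Mul(-42, Rational(303, 341)) = Rational(-12726, 341)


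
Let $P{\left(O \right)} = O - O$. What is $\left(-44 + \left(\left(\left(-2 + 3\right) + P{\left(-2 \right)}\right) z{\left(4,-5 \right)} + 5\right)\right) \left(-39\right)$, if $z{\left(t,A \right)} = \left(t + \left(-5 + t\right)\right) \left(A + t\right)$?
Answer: $1638$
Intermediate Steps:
$P{\left(O \right)} = 0$
$z{\left(t,A \right)} = \left(-5 + 2 t\right) \left(A + t\right)$
$\left(-44 + \left(\left(\left(-2 + 3\right) + P{\left(-2 \right)}\right) z{\left(4,-5 \right)} + 5\right)\right) \left(-39\right) = \left(-44 + \left(\left(\left(-2 + 3\right) + 0\right) \left(\left(-5\right) \left(-5\right) - 20 + 2 \cdot 4^{2} + 2 \left(-5\right) 4\right) + 5\right)\right) \left(-39\right) = \left(-44 + \left(\left(1 + 0\right) \left(25 - 20 + 2 \cdot 16 - 40\right) + 5\right)\right) \left(-39\right) = \left(-44 + \left(1 \left(25 - 20 + 32 - 40\right) + 5\right)\right) \left(-39\right) = \left(-44 + \left(1 \left(-3\right) + 5\right)\right) \left(-39\right) = \left(-44 + \left(-3 + 5\right)\right) \left(-39\right) = \left(-44 + 2\right) \left(-39\right) = \left(-42\right) \left(-39\right) = 1638$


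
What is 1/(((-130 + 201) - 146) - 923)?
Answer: -1/998 ≈ -0.0010020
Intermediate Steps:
1/(((-130 + 201) - 146) - 923) = 1/((71 - 146) - 923) = 1/(-75 - 923) = 1/(-998) = -1/998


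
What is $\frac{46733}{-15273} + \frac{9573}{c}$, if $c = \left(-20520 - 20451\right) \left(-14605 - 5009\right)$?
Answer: $- \frac{4172748369197}{1363718014218} \approx -3.0598$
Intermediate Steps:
$c = 803605194$ ($c = \left(-40971\right) \left(-19614\right) = 803605194$)
$\frac{46733}{-15273} + \frac{9573}{c} = \frac{46733}{-15273} + \frac{9573}{803605194} = 46733 \left(- \frac{1}{15273}\right) + 9573 \cdot \frac{1}{803605194} = - \frac{46733}{15273} + \frac{3191}{267868398} = - \frac{4172748369197}{1363718014218}$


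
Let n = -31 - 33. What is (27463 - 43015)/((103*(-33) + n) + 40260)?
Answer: -15552/36797 ≈ -0.42264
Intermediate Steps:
n = -64
(27463 - 43015)/((103*(-33) + n) + 40260) = (27463 - 43015)/((103*(-33) - 64) + 40260) = -15552/((-3399 - 64) + 40260) = -15552/(-3463 + 40260) = -15552/36797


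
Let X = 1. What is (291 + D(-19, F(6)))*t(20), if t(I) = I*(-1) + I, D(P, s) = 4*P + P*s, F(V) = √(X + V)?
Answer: 0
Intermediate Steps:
F(V) = √(1 + V)
t(I) = 0 (t(I) = -I + I = 0)
(291 + D(-19, F(6)))*t(20) = (291 - 19*(4 + √(1 + 6)))*0 = (291 - 19*(4 + √7))*0 = (291 + (-76 - 19*√7))*0 = (215 - 19*√7)*0 = 0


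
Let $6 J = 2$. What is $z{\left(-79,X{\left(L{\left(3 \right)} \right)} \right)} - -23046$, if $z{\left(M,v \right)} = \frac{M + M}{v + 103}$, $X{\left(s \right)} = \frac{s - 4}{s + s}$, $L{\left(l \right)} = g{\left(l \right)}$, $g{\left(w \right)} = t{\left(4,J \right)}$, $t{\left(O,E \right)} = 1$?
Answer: $\frac{4678022}{203} \approx 23044.0$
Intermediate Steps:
$J = \frac{1}{3}$ ($J = \frac{1}{6} \cdot 2 = \frac{1}{3} \approx 0.33333$)
$g{\left(w \right)} = 1$
$L{\left(l \right)} = 1$
$X{\left(s \right)} = \frac{-4 + s}{2 s}$
$z{\left(M,v \right)} = \frac{2 M}{103 + v}$
$z{\left(-79,X{\left(L{\left(3 \right)} \right)} \right)} - -23046 = 2 \left(-79\right) \frac{1}{103 + \frac{-4 + 1}{2 \cdot 1}} - -23046 = 2 \left(-79\right) \frac{1}{103 + \frac{1}{2} \cdot 1 \left(-3\right)} + 23046 = 2 \left(-79\right) \frac{1}{103 - \frac{3}{2}} + 23046 = 2 \left(-79\right) \frac{1}{\frac{203}{2}} + 23046 = 2 \left(-79\right) \frac{2}{203} + 23046 = - \frac{316}{203} + 23046 = \frac{4678022}{203}$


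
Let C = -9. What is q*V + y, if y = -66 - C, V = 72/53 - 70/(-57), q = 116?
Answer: 734227/3021 ≈ 243.04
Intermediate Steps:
V = 7814/3021 (V = 72*(1/53) - 70*(-1/57) = 72/53 + 70/57 = 7814/3021 ≈ 2.5866)
y = -57 (y = -66 - 1*(-9) = -66 + 9 = -57)
q*V + y = 116*(7814/3021) - 57 = 906424/3021 - 57 = 734227/3021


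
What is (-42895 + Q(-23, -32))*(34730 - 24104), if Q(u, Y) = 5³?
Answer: -454474020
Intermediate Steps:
Q(u, Y) = 125
(-42895 + Q(-23, -32))*(34730 - 24104) = (-42895 + 125)*(34730 - 24104) = -42770*10626 = -454474020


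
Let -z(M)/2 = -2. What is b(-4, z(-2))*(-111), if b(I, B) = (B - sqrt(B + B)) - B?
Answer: 222*sqrt(2) ≈ 313.96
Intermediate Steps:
z(M) = 4 (z(M) = -2*(-2) = 4)
b(I, B) = -sqrt(2)*sqrt(B) (b(I, B) = (B - sqrt(2*B)) - B = (B - sqrt(2)*sqrt(B)) - B = -sqrt(2)*sqrt(B))
b(-4, z(-2))*(-111) = -sqrt(2)*sqrt(4)*(-111) = -1*sqrt(2)*2*(-111) = -2*sqrt(2)*(-111) = 222*sqrt(2)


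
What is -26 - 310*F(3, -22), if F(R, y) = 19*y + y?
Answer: 136374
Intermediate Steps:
F(R, y) = 20*y
-26 - 310*F(3, -22) = -26 - 6200*(-22) = -26 - 310*(-440) = -26 + 136400 = 136374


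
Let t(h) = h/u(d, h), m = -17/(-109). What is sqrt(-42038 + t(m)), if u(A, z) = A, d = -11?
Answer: I*sqrt(60433891221)/1199 ≈ 205.03*I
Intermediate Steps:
m = 17/109 (m = -17*(-1/109) = 17/109 ≈ 0.15596)
t(h) = -h/11 (t(h) = h/(-11) = h*(-1/11) = -h/11)
sqrt(-42038 + t(m)) = sqrt(-42038 - 1/11*17/109) = sqrt(-42038 - 17/1199) = sqrt(-50403579/1199) = I*sqrt(60433891221)/1199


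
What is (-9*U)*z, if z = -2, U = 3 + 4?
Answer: 126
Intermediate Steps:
U = 7
(-9*U)*z = -9*7*(-2) = -63*(-2) = 126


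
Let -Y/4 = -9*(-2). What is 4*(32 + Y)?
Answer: -160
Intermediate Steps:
Y = -72 (Y = -(-36)*(-2) = -4*18 = -72)
4*(32 + Y) = 4*(32 - 72) = 4*(-40) = -160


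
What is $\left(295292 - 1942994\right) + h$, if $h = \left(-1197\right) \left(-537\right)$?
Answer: $-1004913$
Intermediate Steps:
$h = 642789$
$\left(295292 - 1942994\right) + h = \left(295292 - 1942994\right) + 642789 = -1647702 + 642789 = -1004913$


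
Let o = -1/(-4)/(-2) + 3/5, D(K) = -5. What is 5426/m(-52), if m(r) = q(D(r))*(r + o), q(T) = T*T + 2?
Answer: -217040/55647 ≈ -3.9003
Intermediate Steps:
o = 19/40 (o = -1*(-1/4)*(-1/2) + 3*(1/5) = (1/4)*(-1/2) + 3/5 = -1/8 + 3/5 = 19/40 ≈ 0.47500)
q(T) = 2 + T**2 (q(T) = T**2 + 2 = 2 + T**2)
m(r) = 513/40 + 27*r (m(r) = (2 + (-5)**2)*(r + 19/40) = (2 + 25)*(19/40 + r) = 27*(19/40 + r) = 513/40 + 27*r)
5426/m(-52) = 5426/(513/40 + 27*(-52)) = 5426/(513/40 - 1404) = 5426/(-55647/40) = 5426*(-40/55647) = -217040/55647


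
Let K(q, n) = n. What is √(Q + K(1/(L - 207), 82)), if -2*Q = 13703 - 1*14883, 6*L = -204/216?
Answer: 4*√42 ≈ 25.923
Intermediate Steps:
L = -17/108 (L = (-204/216)/6 = (-204*1/216)/6 = (⅙)*(-17/18) = -17/108 ≈ -0.15741)
Q = 590 (Q = -(13703 - 1*14883)/2 = -(13703 - 14883)/2 = -½*(-1180) = 590)
√(Q + K(1/(L - 207), 82)) = √(590 + 82) = √672 = 4*√42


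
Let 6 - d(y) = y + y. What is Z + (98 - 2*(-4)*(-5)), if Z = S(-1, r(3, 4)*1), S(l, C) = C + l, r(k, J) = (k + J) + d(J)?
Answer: 62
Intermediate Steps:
d(y) = 6 - 2*y (d(y) = 6 - (y + y) = 6 - 2*y)
r(k, J) = 6 + k - J (r(k, J) = (k + J) + (6 - 2*J) = (J + k) + (6 - 2*J) = 6 + k - J)
Z = 4 (Z = (6 + 3 - 1*4)*1 - 1 = (6 + 3 - 4)*1 - 1 = 5*1 - 1 = 5 - 1 = 4)
Z + (98 - 2*(-4)*(-5)) = 4 + (98 - 2*(-4)*(-5)) = 4 + (98 - (-8)*(-5)) = 4 + (98 - 1*40) = 4 + (98 - 40) = 4 + 58 = 62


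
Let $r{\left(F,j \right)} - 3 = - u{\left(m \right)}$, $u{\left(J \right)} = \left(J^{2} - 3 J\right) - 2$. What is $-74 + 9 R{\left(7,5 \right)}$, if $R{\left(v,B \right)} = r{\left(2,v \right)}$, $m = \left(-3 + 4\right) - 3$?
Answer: $-119$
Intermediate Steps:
$m = -2$ ($m = 1 - 3 = -2$)
$u{\left(J \right)} = -2 + J^{2} - 3 J$
$r{\left(F,j \right)} = -5$ ($r{\left(F,j \right)} = 3 - \left(-2 + \left(-2\right)^{2} - -6\right) = 3 - \left(-2 + 4 + 6\right) = 3 - 8 = -5$)
$R{\left(v,B \right)} = -5$
$-74 + 9 R{\left(7,5 \right)} = -74 + 9 \left(-5\right) = -74 - 45 = -119$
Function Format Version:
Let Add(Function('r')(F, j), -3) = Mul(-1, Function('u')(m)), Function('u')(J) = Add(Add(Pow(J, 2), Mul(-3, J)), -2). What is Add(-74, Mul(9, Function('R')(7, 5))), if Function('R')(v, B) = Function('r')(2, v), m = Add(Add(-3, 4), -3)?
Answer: -119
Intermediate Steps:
m = -2 (m = Add(1, -3) = -2)
Function('u')(J) = Add(-2, Pow(J, 2), Mul(-3, J))
Function('r')(F, j) = -5 (Function('r')(F, j) = Add(3, Mul(-1, Add(-2, Pow(-2, 2), Mul(-3, -2)))) = Add(3, Mul(-1, Add(-2, 4, 6))) = Add(3, Mul(-1, 8)) = Add(3, -8) = -5)
Function('R')(v, B) = -5
Add(-74, Mul(9, Function('R')(7, 5))) = Add(-74, Mul(9, -5)) = Add(-74, -45) = -119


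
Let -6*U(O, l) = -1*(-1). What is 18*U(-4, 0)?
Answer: -3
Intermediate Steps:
U(O, l) = -⅙ (U(O, l) = -(-1)*(-1)/6 = -⅙*1 = -⅙)
18*U(-4, 0) = 18*(-⅙) = -3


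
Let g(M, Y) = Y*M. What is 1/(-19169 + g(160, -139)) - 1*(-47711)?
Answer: 1975664798/41409 ≈ 47711.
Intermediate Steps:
g(M, Y) = M*Y
1/(-19169 + g(160, -139)) - 1*(-47711) = 1/(-19169 + 160*(-139)) - 1*(-47711) = 1/(-19169 - 22240) + 47711 = 1/(-41409) + 47711 = -1/41409 + 47711 = 1975664798/41409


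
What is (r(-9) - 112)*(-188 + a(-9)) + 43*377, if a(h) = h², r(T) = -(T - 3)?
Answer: 26911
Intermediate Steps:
r(T) = 3 - T (r(T) = -(-3 + T) = 3 - T)
(r(-9) - 112)*(-188 + a(-9)) + 43*377 = ((3 - 1*(-9)) - 112)*(-188 + (-9)²) + 43*377 = ((3 + 9) - 112)*(-188 + 81) + 16211 = (12 - 112)*(-107) + 16211 = -100*(-107) + 16211 = 10700 + 16211 = 26911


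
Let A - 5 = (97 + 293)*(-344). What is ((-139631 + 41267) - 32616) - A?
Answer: 3175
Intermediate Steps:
A = -134155 (A = 5 + (97 + 293)*(-344) = 5 + 390*(-344) = 5 - 134160 = -134155)
((-139631 + 41267) - 32616) - A = ((-139631 + 41267) - 32616) - 1*(-134155) = (-98364 - 32616) + 134155 = -130980 + 134155 = 3175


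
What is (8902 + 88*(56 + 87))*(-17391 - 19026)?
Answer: -782455662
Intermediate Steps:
(8902 + 88*(56 + 87))*(-17391 - 19026) = (8902 + 88*143)*(-36417) = (8902 + 12584)*(-36417) = 21486*(-36417) = -782455662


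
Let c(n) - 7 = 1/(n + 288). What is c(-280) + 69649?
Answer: 557249/8 ≈ 69656.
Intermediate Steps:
c(n) = 7 + 1/(288 + n) (c(n) = 7 + 1/(n + 288) = 7 + 1/(288 + n))
c(-280) + 69649 = (2017 + 7*(-280))/(288 - 280) + 69649 = (2017 - 1960)/8 + 69649 = (1/8)*57 + 69649 = 57/8 + 69649 = 557249/8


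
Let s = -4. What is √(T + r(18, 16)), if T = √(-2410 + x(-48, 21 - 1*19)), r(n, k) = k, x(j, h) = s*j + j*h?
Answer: √(16 + I*√2314) ≈ 5.7747 + 4.165*I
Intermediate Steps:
x(j, h) = -4*j + h*j (x(j, h) = -4*j + j*h = -4*j + h*j)
T = I*√2314 (T = √(-2410 - 48*(-4 + (21 - 1*19))) = √(-2410 - 48*(-4 + (21 - 19))) = √(-2410 - 48*(-4 + 2)) = √(-2410 - 48*(-2)) = √(-2410 + 96) = √(-2314) = I*√2314 ≈ 48.104*I)
√(T + r(18, 16)) = √(I*√2314 + 16) = √(16 + I*√2314)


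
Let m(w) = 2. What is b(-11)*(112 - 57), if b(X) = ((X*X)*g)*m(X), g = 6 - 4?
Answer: 26620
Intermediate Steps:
g = 2
b(X) = 4*X² (b(X) = ((X*X)*2)*2 = (X²*2)*2 = (2*X²)*2 = 4*X²)
b(-11)*(112 - 57) = (4*(-11)²)*(112 - 57) = (4*121)*55 = 484*55 = 26620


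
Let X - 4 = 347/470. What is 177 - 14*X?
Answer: 26006/235 ≈ 110.66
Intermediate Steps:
X = 2227/470 (X = 4 + 347/470 = 2227/470 ≈ 4.7383)
177 - 14*X = 177 - 14*2227/470 = 177 - 15589/235 = 26006/235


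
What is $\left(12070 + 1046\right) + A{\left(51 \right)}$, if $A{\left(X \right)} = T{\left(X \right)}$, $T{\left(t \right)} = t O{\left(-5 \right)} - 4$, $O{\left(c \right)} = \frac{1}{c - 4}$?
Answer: $\frac{39319}{3} \approx 13106.0$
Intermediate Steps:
$O{\left(c \right)} = \frac{1}{-4 + c}$
$T{\left(t \right)} = -4 - \frac{t}{9}$ ($T{\left(t \right)} = \frac{t}{-4 - 5} - 4 = \frac{t}{-9} - 4 = t \left(- \frac{1}{9}\right) - 4 = - \frac{t}{9} - 4 = -4 - \frac{t}{9}$)
$A{\left(X \right)} = -4 - \frac{X}{9}$
$\left(12070 + 1046\right) + A{\left(51 \right)} = \left(12070 + 1046\right) - \frac{29}{3} = 13116 - \frac{29}{3} = \frac{39319}{3}$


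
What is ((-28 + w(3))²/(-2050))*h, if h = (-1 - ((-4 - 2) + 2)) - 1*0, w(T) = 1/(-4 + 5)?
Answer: -2187/2050 ≈ -1.0668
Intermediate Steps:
w(T) = 1 (w(T) = 1/1 = 1)
h = 3 (h = (-1 - (-6 + 2)) + 0 = (-1 - 1*(-4)) + 0 = (-1 + 4) + 0 = 3 + 0 = 3)
((-28 + w(3))²/(-2050))*h = ((-28 + 1)²/(-2050))*3 = ((-27)²*(-1/2050))*3 = (729*(-1/2050))*3 = -729/2050*3 = -2187/2050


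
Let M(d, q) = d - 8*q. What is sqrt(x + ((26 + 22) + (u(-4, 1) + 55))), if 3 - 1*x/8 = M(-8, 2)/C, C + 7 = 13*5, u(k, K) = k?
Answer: 3*sqrt(11803)/29 ≈ 11.239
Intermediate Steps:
C = 58 (C = -7 + 13*5 = -7 + 65 = 58)
x = 792/29 (x = 24 - 8*(-8 - 8*2)/58 = 24 - 8*(-8 - 16)/58 = 24 - (-192)/58 = 24 - 8*(-12/29) = 24 + 96/29 = 792/29 ≈ 27.310)
sqrt(x + ((26 + 22) + (u(-4, 1) + 55))) = sqrt(792/29 + ((26 + 22) + (-4 + 55))) = sqrt(792/29 + (48 + 51)) = sqrt(792/29 + 99) = sqrt(3663/29) = 3*sqrt(11803)/29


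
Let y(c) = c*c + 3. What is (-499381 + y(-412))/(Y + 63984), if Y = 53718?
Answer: -18313/6539 ≈ -2.8006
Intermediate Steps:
y(c) = 3 + c² (y(c) = c² + 3 = 3 + c²)
(-499381 + y(-412))/(Y + 63984) = (-499381 + (3 + (-412)²))/(53718 + 63984) = (-499381 + (3 + 169744))/117702 = (-499381 + 169747)*(1/117702) = -329634*1/117702 = -18313/6539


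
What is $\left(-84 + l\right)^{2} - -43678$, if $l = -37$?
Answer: $58319$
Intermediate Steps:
$\left(-84 + l\right)^{2} - -43678 = \left(-84 - 37\right)^{2} - -43678 = \left(-121\right)^{2} + 43678 = 14641 + 43678 = 58319$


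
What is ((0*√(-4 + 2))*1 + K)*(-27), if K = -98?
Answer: 2646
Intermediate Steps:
((0*√(-4 + 2))*1 + K)*(-27) = ((0*√(-4 + 2))*1 - 98)*(-27) = ((0*√(-2))*1 - 98)*(-27) = ((0*(I*√2))*1 - 98)*(-27) = (0*1 - 98)*(-27) = (0 - 98)*(-27) = -98*(-27) = 2646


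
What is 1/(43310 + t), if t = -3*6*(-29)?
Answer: 1/43832 ≈ 2.2814e-5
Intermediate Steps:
t = 522 (t = -18*(-29) = 522)
1/(43310 + t) = 1/(43310 + 522) = 1/43832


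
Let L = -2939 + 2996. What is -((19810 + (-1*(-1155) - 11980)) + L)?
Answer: -9042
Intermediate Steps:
L = 57
-((19810 + (-1*(-1155) - 11980)) + L) = -((19810 + (-1*(-1155) - 11980)) + 57) = -((19810 + (1155 - 11980)) + 57) = -((19810 - 10825) + 57) = -(8985 + 57) = -1*9042 = -9042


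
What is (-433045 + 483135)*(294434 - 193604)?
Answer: 5050574700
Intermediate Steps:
(-433045 + 483135)*(294434 - 193604) = 50090*100830 = 5050574700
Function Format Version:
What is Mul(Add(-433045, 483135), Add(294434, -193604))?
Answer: 5050574700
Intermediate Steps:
Mul(Add(-433045, 483135), Add(294434, -193604)) = Mul(50090, 100830) = 5050574700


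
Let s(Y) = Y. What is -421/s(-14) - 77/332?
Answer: 69347/2324 ≈ 29.840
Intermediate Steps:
-421/s(-14) - 77/332 = -421/(-14) - 77/332 = -421*(-1/14) - 77*1/332 = 421/14 - 77/332 = 69347/2324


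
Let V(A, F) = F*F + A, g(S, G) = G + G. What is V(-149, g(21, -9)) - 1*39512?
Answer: -39337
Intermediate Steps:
g(S, G) = 2*G
V(A, F) = A + F**2 (V(A, F) = F**2 + A = A + F**2)
V(-149, g(21, -9)) - 1*39512 = (-149 + (2*(-9))**2) - 1*39512 = (-149 + (-18)**2) - 39512 = (-149 + 324) - 39512 = 175 - 39512 = -39337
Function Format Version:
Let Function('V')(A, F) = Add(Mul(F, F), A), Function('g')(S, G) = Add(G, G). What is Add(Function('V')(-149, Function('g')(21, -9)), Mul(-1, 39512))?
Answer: -39337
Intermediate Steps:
Function('g')(S, G) = Mul(2, G)
Function('V')(A, F) = Add(A, Pow(F, 2)) (Function('V')(A, F) = Add(Pow(F, 2), A) = Add(A, Pow(F, 2)))
Add(Function('V')(-149, Function('g')(21, -9)), Mul(-1, 39512)) = Add(Add(-149, Pow(Mul(2, -9), 2)), Mul(-1, 39512)) = Add(Add(-149, Pow(-18, 2)), -39512) = Add(Add(-149, 324), -39512) = Add(175, -39512) = -39337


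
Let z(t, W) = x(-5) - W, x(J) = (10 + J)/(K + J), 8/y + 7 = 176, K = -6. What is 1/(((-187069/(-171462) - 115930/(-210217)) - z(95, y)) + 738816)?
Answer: 67006218465186/49505409988609171505 ≈ 1.3535e-6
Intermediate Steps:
y = 8/169 (y = 8/(-7 + 176) = 8/169 ≈ 0.047337)
x(J) = (10 + J)/(-6 + J)
z(t, W) = -5/11 - W (z(t, W) = (10 - 5)/(-6 - 5) - W = 5/(-11) - W = -1/11*5 - W = -5/11 - W)
1/(((-187069/(-171462) - 115930/(-210217)) - z(95, y)) + 738816) = 1/(((-187069/(-171462) - 115930/(-210217)) - (-5/11 - 1*8/169)) + 738816) = 1/(((-187069*(-1/171462) - 115930*(-1/210217)) - (-5/11 - 8/169)) + 738816) = 1/(((187069/171462 + 115930/210217) - 1*(-933/1859)) + 738816) = 1/((59202673633/36044227254 + 933/1859) + 738816) = 1/(143687034311729/67006218465186 + 738816) = 1/(49505409988609171505/67006218465186) = 67006218465186/49505409988609171505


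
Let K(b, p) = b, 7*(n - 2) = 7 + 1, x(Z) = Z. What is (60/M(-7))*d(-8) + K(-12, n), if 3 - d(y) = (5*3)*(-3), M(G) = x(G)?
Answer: -2964/7 ≈ -423.43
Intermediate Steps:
M(G) = G
n = 22/7 (n = 2 + (7 + 1)/7 = 2 + (1/7)*8 = 2 + 8/7 = 22/7 ≈ 3.1429)
d(y) = 48 (d(y) = 3 - 5*3*(-3) = 3 - 15*(-3) = 3 - 1*(-45) = 3 + 45 = 48)
(60/M(-7))*d(-8) + K(-12, n) = (60/(-7))*48 - 12 = (60*(-1/7))*48 - 12 = -60/7*48 - 12 = -2880/7 - 12 = -2964/7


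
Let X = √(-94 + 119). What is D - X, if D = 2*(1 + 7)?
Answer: 11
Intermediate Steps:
D = 16 (D = 2*8 = 16)
X = 5 (X = √25 = 5)
D - X = 16 - 1*5 = 16 - 5 = 11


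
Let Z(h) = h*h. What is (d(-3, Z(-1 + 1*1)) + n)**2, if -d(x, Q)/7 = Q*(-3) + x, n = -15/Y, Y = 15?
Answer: 400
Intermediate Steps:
Z(h) = h**2
n = -1 (n = -15/15 = -15*1/15 = -1)
d(x, Q) = -7*x + 21*Q (d(x, Q) = -7*(Q*(-3) + x) = -7*(-3*Q + x) = -7*(x - 3*Q) = -7*x + 21*Q)
(d(-3, Z(-1 + 1*1)) + n)**2 = ((-7*(-3) + 21*(-1 + 1*1)**2) - 1)**2 = ((21 + 21*(-1 + 1)**2) - 1)**2 = ((21 + 21*0**2) - 1)**2 = ((21 + 21*0) - 1)**2 = ((21 + 0) - 1)**2 = (21 - 1)**2 = 20**2 = 400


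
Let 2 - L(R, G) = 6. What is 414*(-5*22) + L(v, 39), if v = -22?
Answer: -45544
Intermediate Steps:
L(R, G) = -4 (L(R, G) = 2 - 1*6 = 2 - 6 = -4)
414*(-5*22) + L(v, 39) = 414*(-5*22) - 4 = 414*(-110) - 4 = -45540 - 4 = -45544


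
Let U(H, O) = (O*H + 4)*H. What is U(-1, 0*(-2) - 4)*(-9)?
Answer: 72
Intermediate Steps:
U(H, O) = H*(4 + H*O) (U(H, O) = (H*O + 4)*H = (4 + H*O)*H = H*(4 + H*O))
U(-1, 0*(-2) - 4)*(-9) = -(4 - (0*(-2) - 4))*(-9) = -(4 - (0 - 4))*(-9) = -(4 - 1*(-4))*(-9) = -(4 + 4)*(-9) = -1*8*(-9) = -8*(-9) = 72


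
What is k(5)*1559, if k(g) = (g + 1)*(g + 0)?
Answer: 46770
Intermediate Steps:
k(g) = g*(1 + g) (k(g) = (1 + g)*g = g*(1 + g))
k(5)*1559 = (5*(1 + 5))*1559 = (5*6)*1559 = 30*1559 = 46770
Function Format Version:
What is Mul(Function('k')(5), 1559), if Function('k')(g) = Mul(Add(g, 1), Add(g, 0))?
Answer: 46770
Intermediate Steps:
Function('k')(g) = Mul(g, Add(1, g)) (Function('k')(g) = Mul(Add(1, g), g) = Mul(g, Add(1, g)))
Mul(Function('k')(5), 1559) = Mul(Mul(5, Add(1, 5)), 1559) = Mul(Mul(5, 6), 1559) = Mul(30, 1559) = 46770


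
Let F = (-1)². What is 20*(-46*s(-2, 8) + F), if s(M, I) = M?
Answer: 1860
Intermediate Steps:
F = 1
20*(-46*s(-2, 8) + F) = 20*(-46*(-2) + 1) = 20*(92 + 1) = 20*93 = 1860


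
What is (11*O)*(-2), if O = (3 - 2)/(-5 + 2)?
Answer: 22/3 ≈ 7.3333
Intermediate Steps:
O = -⅓ (O = 1/(-3) = 1*(-⅓) = -⅓ ≈ -0.33333)
(11*O)*(-2) = (11*(-⅓))*(-2) = -11/3*(-2) = 22/3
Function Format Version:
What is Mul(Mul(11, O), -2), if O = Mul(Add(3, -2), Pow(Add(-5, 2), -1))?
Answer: Rational(22, 3) ≈ 7.3333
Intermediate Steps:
O = Rational(-1, 3) (O = Mul(1, Pow(-3, -1)) = Mul(1, Rational(-1, 3)) = Rational(-1, 3) ≈ -0.33333)
Mul(Mul(11, O), -2) = Mul(Mul(11, Rational(-1, 3)), -2) = Mul(Rational(-11, 3), -2) = Rational(22, 3)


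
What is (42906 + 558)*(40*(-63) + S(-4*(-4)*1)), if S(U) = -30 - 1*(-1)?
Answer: -110789736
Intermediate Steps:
S(U) = -29 (S(U) = -30 + 1 = -29)
(42906 + 558)*(40*(-63) + S(-4*(-4)*1)) = (42906 + 558)*(40*(-63) - 29) = 43464*(-2520 - 29) = 43464*(-2549) = -110789736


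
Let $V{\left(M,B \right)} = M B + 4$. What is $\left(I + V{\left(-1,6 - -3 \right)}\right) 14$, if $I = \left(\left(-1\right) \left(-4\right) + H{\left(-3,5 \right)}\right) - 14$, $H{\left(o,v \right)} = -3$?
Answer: $-252$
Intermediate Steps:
$V{\left(M,B \right)} = 4 + B M$ ($V{\left(M,B \right)} = B M + 4 = 4 + B M$)
$I = -13$ ($I = \left(\left(-1\right) \left(-4\right) - 3\right) - 14 = \left(4 - 3\right) - 14 = 1 - 14 = -13$)
$\left(I + V{\left(-1,6 - -3 \right)}\right) 14 = \left(-13 + \left(4 + \left(6 - -3\right) \left(-1\right)\right)\right) 14 = \left(-13 + \left(4 + \left(6 + 3\right) \left(-1\right)\right)\right) 14 = \left(-13 + \left(4 + 9 \left(-1\right)\right)\right) 14 = \left(-13 + \left(4 - 9\right)\right) 14 = \left(-13 - 5\right) 14 = \left(-18\right) 14 = -252$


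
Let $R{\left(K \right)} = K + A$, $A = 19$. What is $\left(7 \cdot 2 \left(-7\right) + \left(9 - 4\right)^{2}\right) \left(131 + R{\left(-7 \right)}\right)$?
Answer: $-10439$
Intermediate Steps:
$R{\left(K \right)} = 19 + K$ ($R{\left(K \right)} = K + 19 = 19 + K$)
$\left(7 \cdot 2 \left(-7\right) + \left(9 - 4\right)^{2}\right) \left(131 + R{\left(-7 \right)}\right) = \left(7 \cdot 2 \left(-7\right) + \left(9 - 4\right)^{2}\right) \left(131 + \left(19 - 7\right)\right) = \left(14 \left(-7\right) + 5^{2}\right) \left(131 + 12\right) = \left(-98 + 25\right) 143 = \left(-73\right) 143 = -10439$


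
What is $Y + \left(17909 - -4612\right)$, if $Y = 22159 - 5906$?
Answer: $38774$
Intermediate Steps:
$Y = 16253$
$Y + \left(17909 - -4612\right) = 16253 + \left(17909 - -4612\right) = 16253 + \left(17909 + 4612\right) = 16253 + 22521 = 38774$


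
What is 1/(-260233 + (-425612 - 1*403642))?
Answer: -1/1089487 ≈ -9.1786e-7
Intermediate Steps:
1/(-260233 + (-425612 - 1*403642)) = 1/(-260233 + (-425612 - 403642)) = 1/(-260233 - 829254) = 1/(-1089487) = -1/1089487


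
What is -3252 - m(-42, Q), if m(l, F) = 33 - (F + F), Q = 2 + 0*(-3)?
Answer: -3281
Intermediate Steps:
Q = 2 (Q = 2 + 0 = 2)
m(l, F) = 33 - 2*F
-3252 - m(-42, Q) = -3252 - (33 - 2*2) = -3252 - (33 - 4) = -3252 - 1*29 = -3252 - 29 = -3281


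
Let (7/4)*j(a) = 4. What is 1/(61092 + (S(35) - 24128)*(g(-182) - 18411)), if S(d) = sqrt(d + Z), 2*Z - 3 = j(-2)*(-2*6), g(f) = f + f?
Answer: 6342900088/2873741425148758321 + 18775*sqrt(4466)/2873741425148758321 ≈ 2.2076e-9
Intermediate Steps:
j(a) = 16/7 (j(a) = (4/7)*4 = 16/7)
g(f) = 2*f
Z = -171/14 (Z = 3/2 + (16*(-2*6)/7)/2 = 3/2 + ((16/7)*(-12))/2 = 3/2 + (1/2)*(-192/7) = 3/2 - 96/7 = -171/14 ≈ -12.214)
S(d) = sqrt(-171/14 + d) (S(d) = sqrt(d - 171/14) = sqrt(-171/14 + d))
1/(61092 + (S(35) - 24128)*(g(-182) - 18411)) = 1/(61092 + (sqrt(-2394 + 196*35)/14 - 24128)*(2*(-182) - 18411)) = 1/(61092 + (sqrt(-2394 + 6860)/14 - 24128)*(-364 - 18411)) = 1/(61092 + (sqrt(4466)/14 - 24128)*(-18775)) = 1/(61092 + (-24128 + sqrt(4466)/14)*(-18775)) = 1/(61092 + (453003200 - 18775*sqrt(4466)/14)) = 1/(453064292 - 18775*sqrt(4466)/14)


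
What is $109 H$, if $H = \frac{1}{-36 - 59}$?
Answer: $- \frac{109}{95} \approx -1.1474$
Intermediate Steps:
$H = - \frac{1}{95}$ ($H = \frac{1}{-95} = - \frac{1}{95} \approx -0.010526$)
$109 H = 109 \left(- \frac{1}{95}\right) = - \frac{109}{95}$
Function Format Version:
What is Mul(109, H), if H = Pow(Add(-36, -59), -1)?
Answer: Rational(-109, 95) ≈ -1.1474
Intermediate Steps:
H = Rational(-1, 95) (H = Pow(-95, -1) = Rational(-1, 95) ≈ -0.010526)
Mul(109, H) = Mul(109, Rational(-1, 95)) = Rational(-109, 95)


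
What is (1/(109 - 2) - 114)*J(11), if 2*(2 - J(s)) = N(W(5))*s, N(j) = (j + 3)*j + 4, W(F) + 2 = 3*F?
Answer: 14197308/107 ≈ 1.3269e+5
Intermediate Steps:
W(F) = -2 + 3*F
N(j) = 4 + j*(3 + j) (N(j) = (3 + j)*j + 4 = j*(3 + j) + 4 = 4 + j*(3 + j))
J(s) = 2 - 106*s (J(s) = 2 - (4 + (-2 + 3*5)² + 3*(-2 + 3*5))*s/2 = 2 - (4 + (-2 + 15)² + 3*(-2 + 15))*s/2 = 2 - (4 + 13² + 3*13)*s/2 = 2 - (4 + 169 + 39)*s/2 = 2 - 106*s)
(1/(109 - 2) - 114)*J(11) = (1/(109 - 2) - 114)*(2 - 106*11) = (1/107 - 114)*(2 - 1166) = (1/107 - 114)*(-1164) = -12197/107*(-1164) = 14197308/107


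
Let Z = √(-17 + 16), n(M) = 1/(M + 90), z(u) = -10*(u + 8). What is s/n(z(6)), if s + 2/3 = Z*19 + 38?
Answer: -5600/3 - 950*I ≈ -1866.7 - 950.0*I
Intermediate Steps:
z(u) = -80 - 10*u (z(u) = -10*(8 + u) = -80 - 10*u)
n(M) = 1/(90 + M)
Z = I (Z = √(-1) = I ≈ 1.0*I)
s = 112/3 + 19*I (s = -⅔ + (I*19 + 38) = -⅔ + (19*I + 38) = -⅔ + (38 + 19*I) = 112/3 + 19*I ≈ 37.333 + 19.0*I)
s/n(z(6)) = (112/3 + 19*I)/(1/(90 + (-80 - 10*6))) = (112/3 + 19*I)/(1/(90 + (-80 - 60))) = (112/3 + 19*I)/(1/(90 - 140)) = (112/3 + 19*I)/(1/(-50)) = (112/3 + 19*I)/(-1/50) = (112/3 + 19*I)*(-50) = -5600/3 - 950*I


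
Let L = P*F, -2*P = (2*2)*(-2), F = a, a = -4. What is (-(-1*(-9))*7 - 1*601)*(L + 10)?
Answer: 3984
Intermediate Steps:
F = -4
P = 4 (P = -2*2*(-2)/2 = -2*(-2) = -½*(-8) = 4)
L = -16 (L = 4*(-4) = -16)
(-(-1*(-9))*7 - 1*601)*(L + 10) = (-(-1*(-9))*7 - 1*601)*(-16 + 10) = (-9*7 - 601)*(-6) = (-1*63 - 601)*(-6) = (-63 - 601)*(-6) = -664*(-6) = 3984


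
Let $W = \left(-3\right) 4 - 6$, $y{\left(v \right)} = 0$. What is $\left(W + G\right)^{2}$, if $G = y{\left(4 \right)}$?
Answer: $324$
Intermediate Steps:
$G = 0$
$W = -18$ ($W = -12 - 6 = -18$)
$\left(W + G\right)^{2} = \left(-18 + 0\right)^{2} = \left(-18\right)^{2} = 324$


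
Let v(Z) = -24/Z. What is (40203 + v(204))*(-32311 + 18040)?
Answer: -9753500679/17 ≈ -5.7373e+8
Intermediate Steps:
(40203 + v(204))*(-32311 + 18040) = (40203 - 24/204)*(-32311 + 18040) = (40203 - 24*1/204)*(-14271) = (40203 - 2/17)*(-14271) = (683449/17)*(-14271) = -9753500679/17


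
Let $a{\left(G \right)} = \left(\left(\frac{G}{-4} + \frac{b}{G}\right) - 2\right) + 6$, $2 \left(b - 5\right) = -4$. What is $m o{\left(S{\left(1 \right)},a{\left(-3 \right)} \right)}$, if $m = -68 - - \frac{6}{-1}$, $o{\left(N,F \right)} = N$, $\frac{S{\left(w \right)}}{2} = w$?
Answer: $-148$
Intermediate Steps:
$b = 3$ ($b = 5 + \frac{1}{2} \left(-4\right) = 5 - 2 = 3$)
$S{\left(w \right)} = 2 w$
$a{\left(G \right)} = 4 + \frac{3}{G} - \frac{G}{4}$ ($a{\left(G \right)} = \left(\left(\frac{G}{-4} + \frac{3}{G}\right) - 2\right) + 6 = \left(\left(G \left(- \frac{1}{4}\right) + \frac{3}{G}\right) - 2\right) + 6 = \left(\left(- \frac{G}{4} + \frac{3}{G}\right) - 2\right) + 6 = \left(\left(\frac{3}{G} - \frac{G}{4}\right) - 2\right) + 6 = \left(-2 + \frac{3}{G} - \frac{G}{4}\right) + 6 = 4 + \frac{3}{G} - \frac{G}{4}$)
$m = -74$ ($m = -68 - \left(-6\right) \left(-1\right) = -68 - 6 = -74$)
$m o{\left(S{\left(1 \right)},a{\left(-3 \right)} \right)} = - 74 \cdot 2 \cdot 1 = \left(-74\right) 2 = -148$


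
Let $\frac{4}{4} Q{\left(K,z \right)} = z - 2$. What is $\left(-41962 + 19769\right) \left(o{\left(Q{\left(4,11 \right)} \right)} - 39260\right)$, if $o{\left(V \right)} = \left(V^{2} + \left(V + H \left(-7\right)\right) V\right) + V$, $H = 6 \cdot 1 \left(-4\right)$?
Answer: $833946361$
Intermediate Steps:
$Q{\left(K,z \right)} = -2 + z$ ($Q{\left(K,z \right)} = z - 2 = -2 + z$)
$H = -24$ ($H = 6 \left(-4\right) = -24$)
$o{\left(V \right)} = V + V^{2} + V \left(168 + V\right)$ ($o{\left(V \right)} = \left(V^{2} + \left(V - -168\right) V\right) + V = \left(V^{2} + \left(V + 168\right) V\right) + V = \left(V^{2} + \left(168 + V\right) V\right) + V = \left(V^{2} + V \left(168 + V\right)\right) + V = V + V^{2} + V \left(168 + V\right)$)
$\left(-41962 + 19769\right) \left(o{\left(Q{\left(4,11 \right)} \right)} - 39260\right) = \left(-41962 + 19769\right) \left(\left(-2 + 11\right) \left(169 + 2 \left(-2 + 11\right)\right) - 39260\right) = - 22193 \left(9 \left(169 + 2 \cdot 9\right) - 39260\right) = - 22193 \left(9 \left(169 + 18\right) - 39260\right) = - 22193 \left(9 \cdot 187 - 39260\right) = - 22193 \left(1683 - 39260\right) = \left(-22193\right) \left(-37577\right) = 833946361$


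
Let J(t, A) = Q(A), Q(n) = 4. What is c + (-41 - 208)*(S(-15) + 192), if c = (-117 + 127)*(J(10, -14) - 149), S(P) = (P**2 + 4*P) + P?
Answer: -86608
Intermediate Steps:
J(t, A) = 4
S(P) = P**2 + 5*P
c = -1450 (c = (-117 + 127)*(4 - 149) = 10*(-145) = -1450)
c + (-41 - 208)*(S(-15) + 192) = -1450 + (-41 - 208)*(-15*(5 - 15) + 192) = -1450 - 249*(-15*(-10) + 192) = -1450 - 249*(150 + 192) = -1450 - 249*342 = -1450 - 85158 = -86608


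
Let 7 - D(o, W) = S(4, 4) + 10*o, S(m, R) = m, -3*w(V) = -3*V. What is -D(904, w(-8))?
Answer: 9037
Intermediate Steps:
w(V) = V (w(V) = -(-1)*V = V)
D(o, W) = 3 - 10*o (D(o, W) = 7 - (4 + 10*o) = 7 + (-4 - 10*o) = 3 - 10*o)
-D(904, w(-8)) = -(3 - 10*904) = -(3 - 9040) = -1*(-9037) = 9037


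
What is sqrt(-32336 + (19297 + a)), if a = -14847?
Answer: I*sqrt(27886) ≈ 166.99*I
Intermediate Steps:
sqrt(-32336 + (19297 + a)) = sqrt(-32336 + (19297 - 14847)) = sqrt(-32336 + 4450) = sqrt(-27886) = I*sqrt(27886)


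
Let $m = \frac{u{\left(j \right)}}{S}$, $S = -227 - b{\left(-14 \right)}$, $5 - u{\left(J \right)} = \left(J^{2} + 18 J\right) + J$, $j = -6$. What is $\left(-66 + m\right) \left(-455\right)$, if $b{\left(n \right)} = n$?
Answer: $\frac{6434155}{213} \approx 30207.0$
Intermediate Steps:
$u{\left(J \right)} = 5 - J^{2} - 19 J$ ($u{\left(J \right)} = 5 - \left(\left(J^{2} + 18 J\right) + J\right) = 5 - \left(J^{2} + 19 J\right) = 5 - J^{2} - 19 J$)
$S = -213$ ($S = -227 - -14 = -227 + 14 = -213$)
$m = - \frac{83}{213}$ ($m = \frac{5 - \left(-6\right)^{2} - -114}{-213} = \left(5 - 36 + 114\right) \left(- \frac{1}{213}\right) = 83 \left(- \frac{1}{213}\right) = - \frac{83}{213} \approx -0.38967$)
$\left(-66 + m\right) \left(-455\right) = \left(-66 - \frac{83}{213}\right) \left(-455\right) = \left(- \frac{14141}{213}\right) \left(-455\right) = \frac{6434155}{213}$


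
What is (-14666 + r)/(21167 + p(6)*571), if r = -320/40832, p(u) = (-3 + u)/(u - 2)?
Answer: -18713826/27555539 ≈ -0.67913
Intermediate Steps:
p(u) = (-3 + u)/(-2 + u)
r = -5/638 (r = -320*1/40832 = -5/638 ≈ -0.0078370)
(-14666 + r)/(21167 + p(6)*571) = (-14666 - 5/638)/(21167 + ((-3 + 6)/(-2 + 6))*571) = -9356913/(638*(21167 + (3/4)*571)) = -9356913/(638*(21167 + 1713/4)) = -9356913/(638*86381/4) = -9356913/638*4/86381 = -18713826/27555539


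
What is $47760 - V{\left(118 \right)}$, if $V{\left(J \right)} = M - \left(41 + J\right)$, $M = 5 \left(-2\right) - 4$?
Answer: $47933$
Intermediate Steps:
$M = -14$ ($M = -10 - 4 = -14$)
$V{\left(J \right)} = -55 - J$ ($V{\left(J \right)} = -14 - \left(41 + J\right) = -55 - J$)
$47760 - V{\left(118 \right)} = 47760 - \left(-55 - 118\right) = 47760 - -173 = 47760 + 173 = 47933$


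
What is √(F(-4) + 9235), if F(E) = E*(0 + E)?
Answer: 29*√11 ≈ 96.182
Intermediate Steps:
F(E) = E² (F(E) = E*E = E²)
√(F(-4) + 9235) = √((-4)² + 9235) = √(16 + 9235) = √9251 = 29*√11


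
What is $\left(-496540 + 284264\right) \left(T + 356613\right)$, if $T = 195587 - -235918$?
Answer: $-167298536568$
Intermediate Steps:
$T = 431505$ ($T = 195587 + 235918 = 431505$)
$\left(-496540 + 284264\right) \left(T + 356613\right) = \left(-496540 + 284264\right) \left(431505 + 356613\right) = \left(-212276\right) 788118 = -167298536568$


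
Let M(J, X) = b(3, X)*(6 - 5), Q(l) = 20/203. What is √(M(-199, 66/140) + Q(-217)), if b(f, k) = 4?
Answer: 8*√2639/203 ≈ 2.0245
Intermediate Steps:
Q(l) = 20/203 (Q(l) = 20*(1/203) = 20/203)
M(J, X) = 4 (M(J, X) = 4*(6 - 5) = 4*1 = 4)
√(M(-199, 66/140) + Q(-217)) = √(4 + 20/203) = √(832/203) = 8*√2639/203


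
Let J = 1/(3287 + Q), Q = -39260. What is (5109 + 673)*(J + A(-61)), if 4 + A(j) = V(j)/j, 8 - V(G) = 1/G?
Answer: -456791752900/19122219 ≈ -23888.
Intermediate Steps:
V(G) = 8 - 1/G
A(j) = -4 + (8 - 1/j)/j
J = -1/35973 (J = 1/(3287 - 39260) = 1/(-35973) = -1/35973 ≈ -2.7799e-5)
(5109 + 673)*(J + A(-61)) = (5109 + 673)*(-1/35973 + (-4 - 1/(-61)² + 8/(-61))) = 5782*(-1/35973 + (-4 - 1*1/3721 + 8*(-1/61))) = 5782*(-1/35973 + (-4 - 1/3721 - 8/61)) = 5782*(-1/35973 - 15373/3721) = 5782*(-553016650/133855533) = -456791752900/19122219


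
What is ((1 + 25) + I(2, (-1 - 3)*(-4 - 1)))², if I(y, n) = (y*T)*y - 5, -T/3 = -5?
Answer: 6561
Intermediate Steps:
T = 15 (T = -3*(-5) = 15)
I(y, n) = -5 + 15*y² (I(y, n) = (y*15)*y - 5 = (15*y)*y - 5 = 15*y² - 5 = -5 + 15*y²)
((1 + 25) + I(2, (-1 - 3)*(-4 - 1)))² = ((1 + 25) + (-5 + 15*2²))² = (26 + (-5 + 15*4))² = (26 + (-5 + 60))² = (26 + 55)² = 81² = 6561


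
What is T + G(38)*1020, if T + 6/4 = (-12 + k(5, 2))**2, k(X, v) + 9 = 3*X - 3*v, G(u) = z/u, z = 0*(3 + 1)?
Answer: 285/2 ≈ 142.50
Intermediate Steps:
z = 0 (z = 0*4 = 0)
G(u) = 0 (G(u) = 0/u = 0)
k(X, v) = -9 - 3*v + 3*X (k(X, v) = -9 + (3*X - 3*v) = -9 + (-3*v + 3*X) = -9 - 3*v + 3*X)
T = 285/2 (T = -3/2 + (-12 + (-9 - 3*2 + 3*5))**2 = -3/2 + (-12 + (-9 - 6 + 15))**2 = -3/2 + (-12 + 0)**2 = -3/2 + (-12)**2 = -3/2 + 144 = 285/2 ≈ 142.50)
T + G(38)*1020 = 285/2 + 0*1020 = 285/2 + 0 = 285/2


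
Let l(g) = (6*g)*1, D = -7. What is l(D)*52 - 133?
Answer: -2317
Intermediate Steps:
l(g) = 6*g
l(D)*52 - 133 = (6*(-7))*52 - 133 = -42*52 - 133 = -2184 - 133 = -2317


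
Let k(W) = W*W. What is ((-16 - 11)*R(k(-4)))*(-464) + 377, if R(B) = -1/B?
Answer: -406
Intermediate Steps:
k(W) = W²
((-16 - 11)*R(k(-4)))*(-464) + 377 = ((-16 - 11)*(-1/((-4)²)))*(-464) + 377 = -(-27)/16*(-464) + 377 = -27*(-1/16)*(-464) + 377 = (27/16)*(-464) + 377 = -783 + 377 = -406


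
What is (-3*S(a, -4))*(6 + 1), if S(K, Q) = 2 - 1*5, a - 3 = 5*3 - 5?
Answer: 63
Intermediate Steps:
a = 13 (a = 3 + (5*3 - 5) = 3 + (15 - 5) = 3 + 10 = 13)
S(K, Q) = -3 (S(K, Q) = 2 - 5 = -3)
(-3*S(a, -4))*(6 + 1) = (-3*(-3))*(6 + 1) = 9*7 = 63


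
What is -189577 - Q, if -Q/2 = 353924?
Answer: 518271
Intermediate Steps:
Q = -707848 (Q = -2*353924 = -707848)
-189577 - Q = -189577 - 1*(-707848) = -189577 + 707848 = 518271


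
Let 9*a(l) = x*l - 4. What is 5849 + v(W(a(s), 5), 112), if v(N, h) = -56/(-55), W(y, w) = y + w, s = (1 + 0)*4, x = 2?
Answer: 321751/55 ≈ 5850.0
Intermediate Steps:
s = 4 (s = 1*4 = 4)
a(l) = -4/9 + 2*l/9 (a(l) = (2*l - 4)/9 = (-4 + 2*l)/9 = -4/9 + 2*l/9)
W(y, w) = w + y
v(N, h) = 56/55 (v(N, h) = -56*(-1/55) = 56/55)
5849 + v(W(a(s), 5), 112) = 5849 + 56/55 = 321751/55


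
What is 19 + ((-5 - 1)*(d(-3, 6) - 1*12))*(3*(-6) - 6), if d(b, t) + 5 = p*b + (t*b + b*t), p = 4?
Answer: -9341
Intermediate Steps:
d(b, t) = -5 + 4*b + 2*b*t (d(b, t) = -5 + (4*b + (t*b + b*t)) = -5 + (4*b + (b*t + b*t)) = -5 + (4*b + 2*b*t) = -5 + 4*b + 2*b*t)
19 + ((-5 - 1)*(d(-3, 6) - 1*12))*(3*(-6) - 6) = 19 + ((-5 - 1)*((-5 + 4*(-3) + 2*(-3)*6) - 1*12))*(3*(-6) - 6) = 19 + (-6*((-5 - 12 - 36) - 12))*(-18 - 6) = 19 - 6*(-53 - 12)*(-24) = 19 - 6*(-65)*(-24) = 19 + 390*(-24) = 19 - 9360 = -9341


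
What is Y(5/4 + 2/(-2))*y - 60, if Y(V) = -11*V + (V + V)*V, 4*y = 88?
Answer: -471/4 ≈ -117.75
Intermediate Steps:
y = 22 (y = (¼)*88 = 22)
Y(V) = -11*V + 2*V² (Y(V) = -11*V + (2*V)*V = -11*V + 2*V²)
Y(5/4 + 2/(-2))*y - 60 = ((5/4 + 2/(-2))*(-11 + 2*(5/4 + 2/(-2))))*22 - 60 = ((5*(¼) + 2*(-½))*(-11 + 2*(5*(¼) + 2*(-½))))*22 - 60 = ((5/4 - 1)*(-11 + 2*(5/4 - 1)))*22 - 60 = ((-11 + 2*(¼))/4)*22 - 60 = ((-11 + ½)/4)*22 - 60 = ((¼)*(-21/2))*22 - 60 = -21/8*22 - 60 = -231/4 - 60 = -471/4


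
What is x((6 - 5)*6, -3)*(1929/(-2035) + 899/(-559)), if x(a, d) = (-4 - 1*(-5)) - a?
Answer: 2907776/227513 ≈ 12.781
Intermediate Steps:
x(a, d) = 1 - a (x(a, d) = (-4 + 5) - a = 1 - a)
x((6 - 5)*6, -3)*(1929/(-2035) + 899/(-559)) = (1 - (6 - 5)*6)*(1929/(-2035) + 899/(-559)) = (1 - 6)*(1929*(-1/2035) + 899*(-1/559)) = (1 - 1*6)*(-1929/2035 - 899/559) = (1 - 6)*(-2907776/1137565) = -5*(-2907776/1137565) = 2907776/227513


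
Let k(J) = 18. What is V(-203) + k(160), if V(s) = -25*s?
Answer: 5093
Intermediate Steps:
V(-203) + k(160) = -25*(-203) + 18 = 5075 + 18 = 5093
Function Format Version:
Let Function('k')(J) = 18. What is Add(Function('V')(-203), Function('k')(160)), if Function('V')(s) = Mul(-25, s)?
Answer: 5093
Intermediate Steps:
Add(Function('V')(-203), Function('k')(160)) = Add(Mul(-25, -203), 18) = Add(5075, 18) = 5093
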